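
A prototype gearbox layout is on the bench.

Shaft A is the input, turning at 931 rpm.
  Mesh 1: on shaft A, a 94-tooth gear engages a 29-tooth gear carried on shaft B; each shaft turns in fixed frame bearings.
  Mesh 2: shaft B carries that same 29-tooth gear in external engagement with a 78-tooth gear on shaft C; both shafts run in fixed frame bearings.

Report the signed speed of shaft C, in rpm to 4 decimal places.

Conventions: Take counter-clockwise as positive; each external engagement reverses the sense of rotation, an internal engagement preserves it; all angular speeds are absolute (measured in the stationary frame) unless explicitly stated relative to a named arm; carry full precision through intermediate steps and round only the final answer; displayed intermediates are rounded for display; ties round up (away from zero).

+1121.9744 rpm

topology: fixed-axis compound train — 2 meshes, A→C
mesh 1 [94T→29T]: ω = 931.0000×94/29 = 3017.7241 rpm, sense flips to −
mesh 2 [29T→78T]: ω = 3017.7241×29/78 = 1121.9744 rpm, sense flips to +
signed output speed = +1121.9744 rpm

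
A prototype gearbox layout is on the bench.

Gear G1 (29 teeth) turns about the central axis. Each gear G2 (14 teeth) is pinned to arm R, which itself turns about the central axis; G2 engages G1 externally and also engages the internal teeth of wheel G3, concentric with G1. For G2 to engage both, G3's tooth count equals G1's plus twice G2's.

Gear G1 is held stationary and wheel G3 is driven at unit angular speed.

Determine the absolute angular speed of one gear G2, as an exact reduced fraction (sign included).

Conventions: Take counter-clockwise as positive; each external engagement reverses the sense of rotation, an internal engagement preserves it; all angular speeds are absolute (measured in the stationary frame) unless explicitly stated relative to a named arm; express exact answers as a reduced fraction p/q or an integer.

57/28

topology: planetary set — G1 29T / G2 14T / G3 57T, arm = carrier (Willis)
ring teeth: 29 + 2·14 = 57
29(ω_sun−ω_arm) = −57(ω_ring−ω_arm),  ω_sun = 0, ω_ring = 1
29(0−ω_arm) = −57(1−ω_arm)  ⇒  86·ω_arm = 57  ⇒  ω_arm = 57/86
sun–planet mesh: 29·(0−57/86) = −14·(ω_p−ω_arm)  ⇒  ω_p−ω_arm = 1653/1204
ω_p = 57/86 + 1653/1204 = 57/28
exact speed ratio = 57/28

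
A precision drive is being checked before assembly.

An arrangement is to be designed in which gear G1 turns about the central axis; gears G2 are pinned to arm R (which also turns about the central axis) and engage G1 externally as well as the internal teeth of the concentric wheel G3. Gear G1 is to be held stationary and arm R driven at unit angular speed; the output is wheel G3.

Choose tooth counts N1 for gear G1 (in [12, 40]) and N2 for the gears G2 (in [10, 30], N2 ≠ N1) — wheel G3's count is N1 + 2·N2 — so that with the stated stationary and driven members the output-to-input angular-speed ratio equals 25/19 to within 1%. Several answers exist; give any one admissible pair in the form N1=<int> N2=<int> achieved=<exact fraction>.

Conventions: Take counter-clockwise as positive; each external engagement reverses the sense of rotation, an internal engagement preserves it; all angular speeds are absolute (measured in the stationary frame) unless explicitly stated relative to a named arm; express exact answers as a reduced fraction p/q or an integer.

N1=12 N2=13 achieved=25/19

planetary set to be sized for 25/19 (Willis relation)
Willis with ω_sun = 0: ω_ring/ω_arm = (N1+N3)/N3; set equal to 25/19  ⇒  N3/N1 = 1/(25/19 − 1) = 19/6
N3 = N1 + 2·N2  ⇒  N2/N1 = (N3/N1 − 1)/2 = (19/6 − 1)/2 = 13/12
smallest multiple with N1 ≥ 12 and N2 ≥ 10: k = 1  ⇒  N1 = 1·12 = 12, N2 = 1·13 = 13 (N1 ≤ 40, N2 ≤ 30, N2 ≠ N1 ✓), N3 = 12 + 2·13 = 38
check: (N1+N3)/N3 with N1 = 12, N3 = 38 gives 25/19; |achieved − target| = 0 ≤ 1/76 ✓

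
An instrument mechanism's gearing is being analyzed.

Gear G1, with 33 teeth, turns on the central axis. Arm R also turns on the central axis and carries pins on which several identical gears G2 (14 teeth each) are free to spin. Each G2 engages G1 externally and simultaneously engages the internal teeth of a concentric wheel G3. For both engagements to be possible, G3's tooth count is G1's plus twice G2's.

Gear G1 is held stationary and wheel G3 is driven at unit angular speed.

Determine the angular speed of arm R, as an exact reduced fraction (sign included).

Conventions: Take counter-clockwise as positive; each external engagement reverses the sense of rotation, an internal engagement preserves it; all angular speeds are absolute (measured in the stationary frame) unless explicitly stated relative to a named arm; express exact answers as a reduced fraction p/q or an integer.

61/94

planetary set (33T centre, 14T on arm, 61T internal) — Willis relation
ring teeth: 33 + 2·14 = 61
33(ω_sun−ω_arm) = −61(ω_ring−ω_arm),  ω_sun = 0, ω_ring = 1
33(0−ω_arm) = −61(1−ω_arm)  ⇒  94·ω_arm = 61  ⇒  ω_arm = 61/94
exact speed ratio = 61/94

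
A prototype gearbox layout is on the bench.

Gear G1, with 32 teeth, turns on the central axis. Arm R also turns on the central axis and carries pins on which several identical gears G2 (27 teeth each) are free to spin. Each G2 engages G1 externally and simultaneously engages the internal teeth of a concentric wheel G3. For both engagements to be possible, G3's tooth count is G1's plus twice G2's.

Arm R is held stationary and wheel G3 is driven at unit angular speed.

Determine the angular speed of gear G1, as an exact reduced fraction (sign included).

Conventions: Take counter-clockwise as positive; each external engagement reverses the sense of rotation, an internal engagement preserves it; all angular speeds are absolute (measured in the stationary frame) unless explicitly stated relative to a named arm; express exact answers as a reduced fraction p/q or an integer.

planetary set (32T centre, 27T on arm, 86T internal) — Willis relation
ring teeth: 32 + 2·27 = 86
32(ω_sun−ω_arm) = −86(ω_ring−ω_arm),  ω_arm = 0, ω_ring = 1
ω_sun = 0 − (86/32)(1−0) = -43/16
exact speed ratio = -43/16

-43/16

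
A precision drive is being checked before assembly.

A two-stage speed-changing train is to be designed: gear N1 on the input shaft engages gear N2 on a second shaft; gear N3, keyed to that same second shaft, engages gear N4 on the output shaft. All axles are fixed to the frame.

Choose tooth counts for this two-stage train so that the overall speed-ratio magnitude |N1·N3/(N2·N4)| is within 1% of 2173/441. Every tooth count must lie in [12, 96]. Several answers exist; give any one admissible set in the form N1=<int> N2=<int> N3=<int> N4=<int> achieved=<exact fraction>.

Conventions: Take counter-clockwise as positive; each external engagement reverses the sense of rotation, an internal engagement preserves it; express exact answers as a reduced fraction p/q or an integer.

N1=41 N2=21 N3=53 N4=21 achieved=2173/441

design class (target 2173/441): fixed-axis compound train
target = 2173/441 in lowest terms: an exact hit needs N1·N3 = k·2173 and N2·N4 = k·441 for one integer k, every count in [12, 96]; additionally prefer no 1:1 stage (N1 ≠ N2, N3 ≠ N4)
k = 1: N1·N3 = 2173 = 41·53, N2·N4 = 441 = 21·21
achieved = 41·53/(21·21) = 2173/441; |achieved − target| = 0 ≤ 2173/44100 ✓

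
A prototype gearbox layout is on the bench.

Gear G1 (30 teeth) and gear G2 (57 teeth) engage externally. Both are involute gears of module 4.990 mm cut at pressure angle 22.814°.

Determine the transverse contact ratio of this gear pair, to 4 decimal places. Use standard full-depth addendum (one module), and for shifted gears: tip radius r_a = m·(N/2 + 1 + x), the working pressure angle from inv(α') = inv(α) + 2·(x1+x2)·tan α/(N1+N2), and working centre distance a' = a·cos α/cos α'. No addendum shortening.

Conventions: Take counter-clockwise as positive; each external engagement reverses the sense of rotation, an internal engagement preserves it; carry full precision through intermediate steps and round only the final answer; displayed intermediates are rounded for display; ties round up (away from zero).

1.5904

single-mesh involute tooth geometry (30T engaging 57T at module 4.990)
base radii: r_b1 = 68.994367, r_b2 = 131.089298
tip radii: r_a1 = 79.840000, r_a2 = 147.205000
no profile shift: α' = α, a' = a
action lengths: √(r_a1²−r_b1²) = 40.177144, √(r_a2²−r_b2²) = 66.969455
base pitch p_b = π·m·cos α = 14.450147
CR = (40.177144 + 66.969455 − 217.065000·sin 22.81400°)/14.450147 = 1.590408
contact ratio ≈ 1.5904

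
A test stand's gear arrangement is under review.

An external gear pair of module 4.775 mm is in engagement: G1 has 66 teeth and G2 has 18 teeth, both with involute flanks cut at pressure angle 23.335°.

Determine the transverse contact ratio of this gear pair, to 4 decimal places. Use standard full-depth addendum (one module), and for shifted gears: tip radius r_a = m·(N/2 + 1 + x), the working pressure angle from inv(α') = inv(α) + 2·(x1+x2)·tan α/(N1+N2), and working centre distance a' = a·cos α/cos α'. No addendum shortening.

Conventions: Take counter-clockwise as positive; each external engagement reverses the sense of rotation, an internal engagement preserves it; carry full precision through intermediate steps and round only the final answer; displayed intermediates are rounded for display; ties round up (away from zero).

1.5314

class = single-mesh tooth geometry [involute pair 66T × 18T, m = 4.775]
base radii: r_b1 = 144.686087, r_b2 = 39.459842
tip radii: r_a1 = 162.350000, r_a2 = 47.750000
no profile shift: α' = α, a' = a
action lengths: √(r_a1²−r_b1²) = 73.644135, √(r_a2²−r_b2²) = 26.888350
base pitch p_b = π·m·cos α = 13.774083
CR = (73.644135 + 26.888350 − 200.550000·sin 23.33500°)/13.774083 = 1.531378
contact ratio ≈ 1.5314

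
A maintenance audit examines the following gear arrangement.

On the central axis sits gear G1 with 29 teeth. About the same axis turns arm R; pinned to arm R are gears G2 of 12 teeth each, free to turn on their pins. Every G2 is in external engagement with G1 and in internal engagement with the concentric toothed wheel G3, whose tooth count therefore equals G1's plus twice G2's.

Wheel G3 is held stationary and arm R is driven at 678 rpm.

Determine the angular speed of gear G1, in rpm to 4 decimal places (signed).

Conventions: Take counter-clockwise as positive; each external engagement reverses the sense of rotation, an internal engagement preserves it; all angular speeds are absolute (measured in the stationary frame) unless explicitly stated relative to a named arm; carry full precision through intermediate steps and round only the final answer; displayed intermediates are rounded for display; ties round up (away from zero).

+1917.1034 rpm

topology: planetary set — G1 29T / G2 12T / G3 53T, arm = carrier (Willis)
normalise by the input: solve with ω_arm = 1, then scale by 678 rpm
ring teeth: 29 + 2·12 = 53
29(ω_sun−ω_arm) = −53(ω_ring−ω_arm),  ω_ring = 0, ω_arm = 1
ω_sun = 1 − (53/29)(0−1) = 82/29
scale: ω_sun = 82/29 × 678 rpm = +1917.1034 rpm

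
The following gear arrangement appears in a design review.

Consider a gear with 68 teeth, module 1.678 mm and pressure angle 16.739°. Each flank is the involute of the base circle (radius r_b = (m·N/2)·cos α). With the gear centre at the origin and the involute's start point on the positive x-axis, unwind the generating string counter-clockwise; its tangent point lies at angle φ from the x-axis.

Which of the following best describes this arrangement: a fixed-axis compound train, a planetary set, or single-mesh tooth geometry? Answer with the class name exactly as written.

recognized (one wheel, involute flank): single-mesh tooth geometry, m = 1.678, N = 68
classification: single-mesh tooth geometry

single-mesh tooth geometry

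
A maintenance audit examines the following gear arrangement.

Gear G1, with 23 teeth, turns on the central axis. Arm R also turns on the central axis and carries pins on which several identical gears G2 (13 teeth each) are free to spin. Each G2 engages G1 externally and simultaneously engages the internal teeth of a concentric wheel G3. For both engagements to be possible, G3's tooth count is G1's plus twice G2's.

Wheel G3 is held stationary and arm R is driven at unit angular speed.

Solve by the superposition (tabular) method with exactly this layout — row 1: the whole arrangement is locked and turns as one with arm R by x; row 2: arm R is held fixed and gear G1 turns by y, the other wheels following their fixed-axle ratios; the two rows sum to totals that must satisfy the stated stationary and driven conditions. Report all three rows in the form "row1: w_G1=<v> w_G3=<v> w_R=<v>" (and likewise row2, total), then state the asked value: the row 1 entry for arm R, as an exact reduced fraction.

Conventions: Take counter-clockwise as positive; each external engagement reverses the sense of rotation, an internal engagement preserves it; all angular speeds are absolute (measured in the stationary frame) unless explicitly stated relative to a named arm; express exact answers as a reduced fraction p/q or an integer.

recognized (axles ride arm R): planetary set, 23/13/49 teeth
row 1 — lock + rotate with arm: ω_sun = ω_ring = ω_arm = x
row 2 (arm held, sun turns y): ω_ring = −(23/49)·y, ω_arm = 0
boundary: total ω_ring = x − (23/49)·y = 0 and total ω_arm = x = 1  ⇒  y = 49/23, x = 1
row 2 ring = −(23/49)·49/23 = -1
totals (row 1 + row 2): sun 1 + 49/23 = 72/23, ring 1 + (-1) = 0, arm 1 + 0 = 1
asked cell (row1, arm) = 1

row1: w_G1=1 w_G3=1 w_R=1
row2: w_G1=49/23 w_G3=-1 w_R=0
total: w_G1=72/23 w_G3=0 w_R=1
asked value: 1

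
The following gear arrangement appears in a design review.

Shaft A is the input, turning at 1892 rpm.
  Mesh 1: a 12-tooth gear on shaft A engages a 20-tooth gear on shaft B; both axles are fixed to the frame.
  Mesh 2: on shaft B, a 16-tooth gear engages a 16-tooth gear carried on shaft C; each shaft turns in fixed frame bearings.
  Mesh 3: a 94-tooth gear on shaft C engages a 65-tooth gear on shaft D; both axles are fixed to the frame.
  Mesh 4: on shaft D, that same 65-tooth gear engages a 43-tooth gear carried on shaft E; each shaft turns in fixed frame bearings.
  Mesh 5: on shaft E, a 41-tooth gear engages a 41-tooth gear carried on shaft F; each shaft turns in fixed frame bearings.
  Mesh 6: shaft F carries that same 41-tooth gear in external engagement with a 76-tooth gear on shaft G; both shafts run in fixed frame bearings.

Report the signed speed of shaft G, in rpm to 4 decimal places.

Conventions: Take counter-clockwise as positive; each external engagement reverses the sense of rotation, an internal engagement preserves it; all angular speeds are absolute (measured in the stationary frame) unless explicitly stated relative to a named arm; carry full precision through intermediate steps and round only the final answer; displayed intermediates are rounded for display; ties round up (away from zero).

+1338.7579 rpm

class = fixed-axis compound train [6 meshes; 6 ratios multiply, 6 sense flips]
mesh 1 [12T→20T]: ω = 1892.0000×12/20 = 1135.2000 rpm, sense flips to −
mesh 2 [16T→16T]: ω = 1135.2000×16/16 = 1135.2000 rpm, sense flips to +
mesh 3 [94T→65T]: ω = 1135.2000×94/65 = 1641.6738 rpm, sense flips to −
mesh 4 [65T→43T]: ω = 1641.6738×65/43 = 2481.6000 rpm, sense flips to +
mesh 5 [41T→41T]: ω = 2481.6000×41/41 = 2481.6000 rpm, sense flips to −
mesh 6 [41T→76T]: ω = 2481.6000×41/76 = 1338.7579 rpm, sense flips to +
signed output speed = +1338.7579 rpm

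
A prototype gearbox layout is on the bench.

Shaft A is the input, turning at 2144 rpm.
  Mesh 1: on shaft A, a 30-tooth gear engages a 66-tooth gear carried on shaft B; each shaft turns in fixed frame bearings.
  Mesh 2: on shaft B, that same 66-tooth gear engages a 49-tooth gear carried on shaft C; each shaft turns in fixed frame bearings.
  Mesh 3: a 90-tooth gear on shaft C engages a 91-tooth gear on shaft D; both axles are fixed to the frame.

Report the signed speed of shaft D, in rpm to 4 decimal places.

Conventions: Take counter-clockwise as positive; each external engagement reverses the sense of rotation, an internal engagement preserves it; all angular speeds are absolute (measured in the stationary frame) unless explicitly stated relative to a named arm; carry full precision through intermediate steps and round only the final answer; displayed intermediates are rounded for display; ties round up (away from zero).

recognized (4 fixed axles, 3 meshes): fixed-axis compound train
mesh 1 [30T→66T]: ω = 2144.0000×30/66 = 974.5455 rpm, sense flips to −
mesh 2 [66T→49T]: ω = 974.5455×66/49 = 1312.6531 rpm, sense flips to +
mesh 3 [90T→91T]: ω = 1312.6531×90/91 = 1298.2283 rpm, sense flips to −
signed output speed = -1298.2283 rpm

-1298.2283 rpm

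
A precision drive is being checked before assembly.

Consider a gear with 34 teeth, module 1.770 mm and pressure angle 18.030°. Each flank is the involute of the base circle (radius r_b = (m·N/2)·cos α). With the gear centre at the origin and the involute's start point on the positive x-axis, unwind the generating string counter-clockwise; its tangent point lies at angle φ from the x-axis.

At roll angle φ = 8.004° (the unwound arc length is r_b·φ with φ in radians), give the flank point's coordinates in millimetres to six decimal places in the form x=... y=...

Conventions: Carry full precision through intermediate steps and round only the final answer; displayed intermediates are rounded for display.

topology: single-mesh involute geometry — m = 1.770, N = 34
pitch radius r_p = m·N/2 = 1.770·34/2 = 30.090000
base radius r_b = r_p·cos α = 30.090000·cos 18.030° = 28.612418
roll angle φ = 8.004° = 0.13969615 rad
x = r_b·(cos φ + φ·sin φ) = 28.890243
y = r_b·(sin φ − φ·cos φ) = 0.025950

x=28.890243 y=0.025950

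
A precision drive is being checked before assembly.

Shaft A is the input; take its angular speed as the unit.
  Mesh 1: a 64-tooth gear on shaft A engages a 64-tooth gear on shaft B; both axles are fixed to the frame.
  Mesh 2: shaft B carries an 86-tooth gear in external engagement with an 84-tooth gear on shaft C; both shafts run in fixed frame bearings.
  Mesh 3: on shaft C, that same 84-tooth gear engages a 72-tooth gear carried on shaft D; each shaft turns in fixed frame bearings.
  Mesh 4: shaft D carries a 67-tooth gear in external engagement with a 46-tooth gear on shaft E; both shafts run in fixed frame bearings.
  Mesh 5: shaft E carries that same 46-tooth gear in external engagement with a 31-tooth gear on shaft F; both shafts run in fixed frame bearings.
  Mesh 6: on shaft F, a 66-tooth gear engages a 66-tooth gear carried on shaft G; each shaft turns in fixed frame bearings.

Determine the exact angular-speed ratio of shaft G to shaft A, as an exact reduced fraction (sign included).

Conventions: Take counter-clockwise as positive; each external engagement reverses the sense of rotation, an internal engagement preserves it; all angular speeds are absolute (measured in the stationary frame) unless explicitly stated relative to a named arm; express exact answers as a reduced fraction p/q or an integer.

2881/1116

class = fixed-axis compound train [6 meshes; 6 ratios multiply, 6 sense flips]
mesh 1 [64T→64T]: running ratio 1, sense −
mesh 2 [86T→84T]: running ratio 43/42, sense +
mesh 3 [84T→72T]: running ratio 43/36, sense −
mesh 4 [67T→46T]: running ratio 2881/1656, sense +
mesh 5 [46T→31T]: running ratio 2881/1116, sense −
mesh 6 [66T→66T]: running ratio 2881/1116, sense +
ω_out/ω_in = 2881/1116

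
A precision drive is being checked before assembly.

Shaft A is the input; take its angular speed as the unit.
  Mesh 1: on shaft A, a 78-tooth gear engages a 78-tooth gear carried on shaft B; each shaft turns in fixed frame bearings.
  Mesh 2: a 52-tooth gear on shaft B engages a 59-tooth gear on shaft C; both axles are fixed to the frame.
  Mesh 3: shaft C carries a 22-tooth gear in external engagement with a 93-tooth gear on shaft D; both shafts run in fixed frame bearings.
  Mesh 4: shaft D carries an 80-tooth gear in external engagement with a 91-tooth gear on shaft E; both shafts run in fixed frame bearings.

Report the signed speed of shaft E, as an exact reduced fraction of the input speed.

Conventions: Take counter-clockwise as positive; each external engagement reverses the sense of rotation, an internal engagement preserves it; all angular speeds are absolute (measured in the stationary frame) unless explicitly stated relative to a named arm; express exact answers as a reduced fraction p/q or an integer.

7040/38409

4-mesh fixed-axis compound train (all bearings frame-fixed)
mesh 1 [78T→78T]: |ω|/ω_in = 1×78/78 = 1, sense flips to −
mesh 2 [52T→59T]: |ω|/ω_in = 1×52/59 = 52/59, sense flips to +
mesh 3 [22T→93T]: |ω|/ω_in = (52/59)×22/93 = 1144/5487, sense flips to −
mesh 4 [80T→91T]: |ω|/ω_in = (1144/5487)×80/91 = 7040/38409, sense flips to +
signed output speed (× input speed) = 7040/38409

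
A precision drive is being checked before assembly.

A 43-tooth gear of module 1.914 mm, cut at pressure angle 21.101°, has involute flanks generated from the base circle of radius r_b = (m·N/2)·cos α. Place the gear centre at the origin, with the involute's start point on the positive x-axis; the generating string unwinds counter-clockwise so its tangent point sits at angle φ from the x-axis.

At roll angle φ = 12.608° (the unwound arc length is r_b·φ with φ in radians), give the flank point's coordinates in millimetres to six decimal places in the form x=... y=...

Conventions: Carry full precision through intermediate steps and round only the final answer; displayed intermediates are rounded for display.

recognized (one wheel, involute flank): single-mesh tooth geometry, m = 1.914, N = 43
pitch radius r_p = m·N/2 = 1.914·43/2 = 41.151000
base radius r_b = r_p·cos α = 41.151000·cos 21.101° = 38.391712
roll angle φ = 12.608° = 0.22005111 rad
x = r_b·(cos φ + φ·sin φ) = 39.310001
y = r_b·(sin φ − φ·cos φ) = 0.135701

x=39.310001 y=0.135701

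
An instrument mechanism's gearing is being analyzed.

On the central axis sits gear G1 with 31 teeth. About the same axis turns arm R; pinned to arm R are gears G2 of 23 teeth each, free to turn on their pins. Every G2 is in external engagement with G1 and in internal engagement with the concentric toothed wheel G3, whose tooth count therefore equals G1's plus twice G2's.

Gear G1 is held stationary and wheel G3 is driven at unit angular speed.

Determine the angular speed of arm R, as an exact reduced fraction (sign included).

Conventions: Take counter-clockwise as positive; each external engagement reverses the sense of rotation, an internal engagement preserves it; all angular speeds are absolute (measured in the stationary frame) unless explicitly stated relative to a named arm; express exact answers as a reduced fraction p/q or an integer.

77/108

topology: planetary set — G1 31T / G2 23T / G3 77T, arm = carrier (Willis)
ring teeth: 31 + 2·23 = 77
31(ω_sun−ω_arm) = −77(ω_ring−ω_arm),  ω_sun = 0, ω_ring = 1
31(0−ω_arm) = −77(1−ω_arm)  ⇒  108·ω_arm = 77  ⇒  ω_arm = 77/108
exact speed ratio = 77/108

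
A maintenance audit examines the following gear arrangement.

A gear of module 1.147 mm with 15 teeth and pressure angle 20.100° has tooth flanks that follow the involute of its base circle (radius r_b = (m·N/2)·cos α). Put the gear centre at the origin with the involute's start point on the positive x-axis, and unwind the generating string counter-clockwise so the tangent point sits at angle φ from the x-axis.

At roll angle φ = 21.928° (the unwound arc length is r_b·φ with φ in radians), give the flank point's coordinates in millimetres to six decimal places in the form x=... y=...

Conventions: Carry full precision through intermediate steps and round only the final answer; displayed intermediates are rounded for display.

x=8.648708 y=0.148754

topology: single-mesh involute geometry — m = 1.147, N = 15
pitch radius r_p = m·N/2 = 1.147·15/2 = 8.602500
base radius r_b = r_p·cos α = 8.602500·cos 20.100° = 8.078558
roll angle φ = 21.928° = 0.38271580 rad
x = r_b·(cos φ + φ·sin φ) = 8.648708
y = r_b·(sin φ − φ·cos φ) = 0.148754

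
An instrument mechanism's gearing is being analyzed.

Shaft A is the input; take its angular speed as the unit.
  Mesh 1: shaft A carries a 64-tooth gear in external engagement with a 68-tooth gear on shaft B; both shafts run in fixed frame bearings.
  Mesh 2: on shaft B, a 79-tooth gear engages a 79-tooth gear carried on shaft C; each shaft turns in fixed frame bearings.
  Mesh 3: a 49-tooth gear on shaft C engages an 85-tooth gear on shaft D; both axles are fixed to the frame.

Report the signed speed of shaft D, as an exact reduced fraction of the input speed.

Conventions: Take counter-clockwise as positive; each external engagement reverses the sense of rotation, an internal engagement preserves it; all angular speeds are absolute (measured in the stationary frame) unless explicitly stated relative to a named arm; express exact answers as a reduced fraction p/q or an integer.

-784/1445

3-mesh fixed-axis compound train (all bearings frame-fixed)
mesh 1 [64T→68T]: |ω|/ω_in = 1×64/68 = 16/17, sense flips to −
mesh 2 [79T→79T]: |ω|/ω_in = (16/17)×79/79 = 16/17, sense flips to +
mesh 3 [49T→85T]: |ω|/ω_in = (16/17)×49/85 = 784/1445, sense flips to −
signed output speed (× input speed) = -784/1445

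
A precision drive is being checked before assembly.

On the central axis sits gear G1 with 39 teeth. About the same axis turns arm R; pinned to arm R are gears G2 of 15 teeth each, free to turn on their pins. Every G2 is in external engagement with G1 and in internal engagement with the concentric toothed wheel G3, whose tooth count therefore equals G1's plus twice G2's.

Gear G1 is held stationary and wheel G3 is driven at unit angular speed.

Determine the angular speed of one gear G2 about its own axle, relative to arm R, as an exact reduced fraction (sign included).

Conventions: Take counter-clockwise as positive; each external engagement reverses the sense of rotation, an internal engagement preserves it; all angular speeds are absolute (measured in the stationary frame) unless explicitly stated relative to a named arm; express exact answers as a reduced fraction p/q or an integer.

planetary set (39T centre, 15T on arm, 69T internal) — Willis relation
ring teeth: 39 + 2·15 = 69
39(ω_sun−ω_arm) = −69(ω_ring−ω_arm),  ω_sun = 0, ω_ring = 1
39(0−ω_arm) = −69(1−ω_arm)  ⇒  108·ω_arm = 69  ⇒  ω_arm = 23/36
sun–planet mesh: 39·(0−23/36) = −15·(ω_p−ω_arm)  ⇒  ω_p−ω_arm = 299/180
exact speed ratio = 299/180

299/180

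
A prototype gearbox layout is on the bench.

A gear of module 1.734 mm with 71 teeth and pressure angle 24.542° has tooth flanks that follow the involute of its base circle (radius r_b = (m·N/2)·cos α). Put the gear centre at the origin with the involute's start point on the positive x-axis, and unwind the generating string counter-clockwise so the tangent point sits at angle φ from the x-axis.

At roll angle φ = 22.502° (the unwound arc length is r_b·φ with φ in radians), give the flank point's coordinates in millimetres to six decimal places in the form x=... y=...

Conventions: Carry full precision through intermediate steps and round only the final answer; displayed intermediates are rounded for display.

recognized (one wheel, involute flank): single-mesh tooth geometry, m = 1.734, N = 71
pitch radius r_p = m·N/2 = 1.734·71/2 = 61.557000
base radius r_b = r_p·cos α = 61.557000·cos 24.542° = 55.995758
roll angle φ = 22.502° = 0.39273399 rad
x = r_b·(cos φ + φ·sin φ) = 60.149055
y = r_b·(sin φ − φ·cos φ) = 1.113310

x=60.149055 y=1.113310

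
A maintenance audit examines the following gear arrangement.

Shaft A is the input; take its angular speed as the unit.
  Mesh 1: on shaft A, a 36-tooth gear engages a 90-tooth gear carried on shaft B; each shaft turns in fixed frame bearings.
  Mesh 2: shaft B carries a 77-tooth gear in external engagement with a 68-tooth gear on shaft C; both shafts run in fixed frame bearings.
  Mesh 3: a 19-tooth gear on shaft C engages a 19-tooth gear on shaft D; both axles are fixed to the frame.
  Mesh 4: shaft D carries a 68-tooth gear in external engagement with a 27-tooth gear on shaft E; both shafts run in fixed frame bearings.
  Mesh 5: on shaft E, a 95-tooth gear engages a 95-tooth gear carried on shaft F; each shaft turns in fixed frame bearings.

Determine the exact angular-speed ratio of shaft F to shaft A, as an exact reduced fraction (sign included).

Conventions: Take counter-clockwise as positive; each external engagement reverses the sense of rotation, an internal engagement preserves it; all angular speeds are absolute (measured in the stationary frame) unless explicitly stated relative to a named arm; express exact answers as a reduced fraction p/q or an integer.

-154/135

class = fixed-axis compound train [5 meshes; 5 ratios multiply, 5 sense flips]
mesh 1 [36T→90T]: running ratio 2/5, sense −
mesh 2 [77T→68T]: running ratio 77/170, sense +
mesh 3 [19T→19T]: running ratio 77/170, sense −
mesh 4 [68T→27T]: running ratio 154/135, sense +
mesh 5 [95T→95T]: running ratio 154/135, sense −
ω_out/ω_in = -154/135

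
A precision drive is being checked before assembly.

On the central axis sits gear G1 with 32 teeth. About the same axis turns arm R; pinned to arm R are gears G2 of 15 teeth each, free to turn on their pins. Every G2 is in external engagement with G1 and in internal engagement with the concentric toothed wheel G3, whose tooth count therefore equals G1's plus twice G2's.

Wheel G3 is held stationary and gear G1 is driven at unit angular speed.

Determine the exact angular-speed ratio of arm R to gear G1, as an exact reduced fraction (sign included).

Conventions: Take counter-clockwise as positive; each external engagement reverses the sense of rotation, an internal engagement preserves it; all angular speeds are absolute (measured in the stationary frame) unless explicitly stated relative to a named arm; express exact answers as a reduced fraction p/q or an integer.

16/47

topology: planetary set — G1 32T / G2 15T / G3 62T, arm = carrier (Willis)
ring teeth: 32 + 2·15 = 62
32(ω_sun−ω_arm) = −62(ω_ring−ω_arm),  ω_ring = 0, ω_sun = 1
32(1−ω_arm) = −62(0−ω_arm)  ⇒  94·ω_arm = 32  ⇒  ω_arm = 16/47
ω_out/ω_in = 16/47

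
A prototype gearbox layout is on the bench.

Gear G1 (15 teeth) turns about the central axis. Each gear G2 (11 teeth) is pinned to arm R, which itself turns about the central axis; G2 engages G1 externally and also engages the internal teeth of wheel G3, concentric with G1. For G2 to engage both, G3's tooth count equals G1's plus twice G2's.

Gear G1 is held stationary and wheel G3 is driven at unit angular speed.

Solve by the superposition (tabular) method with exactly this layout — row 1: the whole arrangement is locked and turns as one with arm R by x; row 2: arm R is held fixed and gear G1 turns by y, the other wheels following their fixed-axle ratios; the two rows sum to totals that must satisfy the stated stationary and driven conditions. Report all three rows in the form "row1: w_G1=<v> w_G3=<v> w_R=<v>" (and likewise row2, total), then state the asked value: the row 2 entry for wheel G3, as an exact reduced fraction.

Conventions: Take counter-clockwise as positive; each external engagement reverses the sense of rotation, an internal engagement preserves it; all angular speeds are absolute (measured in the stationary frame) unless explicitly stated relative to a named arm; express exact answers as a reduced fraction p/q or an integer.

planetary set (15T centre, 11T on arm, 37T internal) — Willis relation
row 1: whole set turns with the arm by x
row 2: sun turns y, ring = −(15/37)·y, arm 0
boundary: total ω_sun = x + y = 0 and total ω_ring = x − (15/37)·y = 1  ⇒  y = -37/52, x = 37/52
row 2 ring = −(15/37)·(-37/52) = 15/52
totals (row 1 + row 2): sun 37/52 + (-37/52) = 0, ring 37/52 + 15/52 = 1, arm 37/52 + 0 = 37/52
asked cell (row2, ring) = 15/52

row1: w_G1=37/52 w_G3=37/52 w_R=37/52
row2: w_G1=-37/52 w_G3=15/52 w_R=0
total: w_G1=0 w_G3=1 w_R=37/52
asked value: 15/52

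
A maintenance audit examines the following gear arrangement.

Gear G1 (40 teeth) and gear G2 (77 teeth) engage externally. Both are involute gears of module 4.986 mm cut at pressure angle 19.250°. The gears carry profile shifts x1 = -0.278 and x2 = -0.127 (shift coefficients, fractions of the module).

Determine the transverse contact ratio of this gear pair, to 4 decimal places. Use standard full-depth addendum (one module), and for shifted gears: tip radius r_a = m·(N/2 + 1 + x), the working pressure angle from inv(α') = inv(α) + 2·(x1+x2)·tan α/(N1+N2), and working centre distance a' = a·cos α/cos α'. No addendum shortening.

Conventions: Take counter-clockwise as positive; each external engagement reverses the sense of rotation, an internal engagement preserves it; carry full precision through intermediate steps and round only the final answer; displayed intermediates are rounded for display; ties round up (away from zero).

1.9192

topology: single-mesh involute geometry — m = 4.986, 40T/77T pair
base radii: r_b1 = 94.144557, r_b2 = 181.228272
tip radii: r_a1 = 103.319892, r_a2 = 196.313778
inv(α') = inv(19.250°) + 2·(-0.278-0.127)·tan α/(40+77) = 0.01082211  ⇒  α' = 18.03341°
a' = a·cos α / cos α' = 291.6810·cos 19.250°/cos 18.03341° = 289.599039
action lengths: √(r_a1²−r_b1²) = 42.565273, √(r_a2²−r_b2²) = 75.467958
base pitch p_b = π·m·cos α = 14.788192
CR = (42.565273 + 75.467958 − 289.599039·sin 18.03341°)/14.788192 = 1.919209
contact ratio ≈ 1.9192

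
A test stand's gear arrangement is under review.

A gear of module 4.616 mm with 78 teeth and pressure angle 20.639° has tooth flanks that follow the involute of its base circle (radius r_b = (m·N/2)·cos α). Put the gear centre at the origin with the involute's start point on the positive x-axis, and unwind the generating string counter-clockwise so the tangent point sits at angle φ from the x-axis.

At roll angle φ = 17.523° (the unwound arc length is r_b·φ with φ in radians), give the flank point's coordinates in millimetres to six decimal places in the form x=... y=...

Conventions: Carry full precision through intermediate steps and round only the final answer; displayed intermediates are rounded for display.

x=176.165624 y=1.591444

topology: single-mesh involute geometry — m = 4.616, N = 78
pitch radius r_p = m·N/2 = 4.616·78/2 = 180.024000
base radius r_b = r_p·cos α = 180.024000·cos 20.639° = 168.470029
roll angle φ = 17.523° = 0.30583404 rad
x = r_b·(cos φ + φ·sin φ) = 176.165624
y = r_b·(sin φ − φ·cos φ) = 1.591444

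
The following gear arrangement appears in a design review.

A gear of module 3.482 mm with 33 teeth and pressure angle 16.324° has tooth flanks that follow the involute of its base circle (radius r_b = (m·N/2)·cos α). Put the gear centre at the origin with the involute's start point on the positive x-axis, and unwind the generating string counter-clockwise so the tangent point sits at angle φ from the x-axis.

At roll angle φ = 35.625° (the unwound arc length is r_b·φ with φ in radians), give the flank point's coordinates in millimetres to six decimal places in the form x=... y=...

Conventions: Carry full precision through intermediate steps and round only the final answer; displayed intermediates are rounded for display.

x=64.786775 y=4.249466

recognized (one wheel, involute flank): single-mesh tooth geometry, m = 3.482, N = 33
pitch radius r_p = m·N/2 = 3.482·33/2 = 57.453000
base radius r_b = r_p·cos α = 57.453000·cos 16.324° = 55.136934
roll angle φ = 35.625° = 0.62177355 rad
x = r_b·(cos φ + φ·sin φ) = 64.786775
y = r_b·(sin φ − φ·cos φ) = 4.249466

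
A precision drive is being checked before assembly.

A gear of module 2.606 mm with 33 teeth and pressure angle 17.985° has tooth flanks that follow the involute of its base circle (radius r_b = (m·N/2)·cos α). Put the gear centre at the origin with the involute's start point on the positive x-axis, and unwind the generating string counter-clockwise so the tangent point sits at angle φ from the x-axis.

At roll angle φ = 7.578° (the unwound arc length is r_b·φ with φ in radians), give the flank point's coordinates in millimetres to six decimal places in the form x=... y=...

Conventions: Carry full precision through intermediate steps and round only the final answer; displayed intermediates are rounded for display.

x=41.254107 y=0.031486

topology: single-mesh involute geometry — m = 2.606, N = 33
pitch radius r_p = m·N/2 = 2.606·33/2 = 42.999000
base radius r_b = r_p·cos α = 42.999000·cos 17.985° = 40.897956
roll angle φ = 7.578° = 0.13226105 rad
x = r_b·(cos φ + φ·sin φ) = 41.254107
y = r_b·(sin φ − φ·cos φ) = 0.031486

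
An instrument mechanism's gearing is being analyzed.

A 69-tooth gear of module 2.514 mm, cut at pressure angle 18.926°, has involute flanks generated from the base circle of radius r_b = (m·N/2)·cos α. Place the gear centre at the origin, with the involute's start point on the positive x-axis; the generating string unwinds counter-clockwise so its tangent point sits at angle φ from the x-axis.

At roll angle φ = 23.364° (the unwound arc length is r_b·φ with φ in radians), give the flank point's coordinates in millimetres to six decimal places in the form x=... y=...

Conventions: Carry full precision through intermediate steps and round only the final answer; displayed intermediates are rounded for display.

x=88.584393 y=1.823731

class = single-mesh tooth geometry [base-circle involute, m = 2.514, 69T]
pitch radius r_p = m·N/2 = 2.514·69/2 = 86.733000
base radius r_b = r_p·cos α = 86.733000·cos 18.926° = 82.044064
roll angle φ = 23.364° = 0.40777873 rad
x = r_b·(cos φ + φ·sin φ) = 88.584393
y = r_b·(sin φ − φ·cos φ) = 1.823731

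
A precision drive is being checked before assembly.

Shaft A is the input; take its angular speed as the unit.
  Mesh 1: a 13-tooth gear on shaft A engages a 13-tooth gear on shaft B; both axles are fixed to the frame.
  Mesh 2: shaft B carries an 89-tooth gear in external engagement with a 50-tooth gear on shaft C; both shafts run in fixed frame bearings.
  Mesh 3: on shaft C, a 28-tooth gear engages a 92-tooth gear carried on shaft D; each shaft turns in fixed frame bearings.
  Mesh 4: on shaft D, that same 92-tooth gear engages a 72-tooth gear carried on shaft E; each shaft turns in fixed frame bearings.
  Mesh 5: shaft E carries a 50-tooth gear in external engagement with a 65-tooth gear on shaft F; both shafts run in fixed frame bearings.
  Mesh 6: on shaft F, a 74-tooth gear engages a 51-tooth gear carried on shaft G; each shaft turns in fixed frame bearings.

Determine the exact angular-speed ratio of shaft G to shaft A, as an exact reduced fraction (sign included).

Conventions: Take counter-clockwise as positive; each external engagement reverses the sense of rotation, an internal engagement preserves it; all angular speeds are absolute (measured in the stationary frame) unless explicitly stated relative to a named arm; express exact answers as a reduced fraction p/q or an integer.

23051/29835

class = fixed-axis compound train [6 meshes; 6 ratios multiply, 6 sense flips]
mesh 1 [13T→13T]: running ratio 1, sense −
mesh 2 [89T→50T]: running ratio 89/50, sense +
mesh 3 [28T→92T]: running ratio 623/1150, sense −
mesh 4 [92T→72T]: running ratio 623/900, sense +
mesh 5 [50T→65T]: running ratio 623/1170, sense −
mesh 6 [74T→51T]: running ratio 23051/29835, sense +
ω_out/ω_in = 23051/29835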